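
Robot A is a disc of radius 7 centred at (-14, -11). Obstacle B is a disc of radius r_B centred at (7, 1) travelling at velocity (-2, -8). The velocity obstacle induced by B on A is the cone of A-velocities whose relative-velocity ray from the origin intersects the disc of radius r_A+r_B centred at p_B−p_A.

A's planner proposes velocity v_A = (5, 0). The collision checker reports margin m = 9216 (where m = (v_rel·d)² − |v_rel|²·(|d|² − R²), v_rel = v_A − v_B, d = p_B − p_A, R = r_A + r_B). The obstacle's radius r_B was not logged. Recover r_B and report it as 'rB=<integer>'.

m = 9216
d = (21, 12);  v_rel = (7, 8),  |v_rel|² = 113
v_rel×d = (7)·(12) − (8)·(21) = -84
since m = R²·113 − (-84)²:  R² = (7056 + 9216) / 113 = 144
R = √144 = 12  ⇒  r_B = 12 − 7 = 5

rB=5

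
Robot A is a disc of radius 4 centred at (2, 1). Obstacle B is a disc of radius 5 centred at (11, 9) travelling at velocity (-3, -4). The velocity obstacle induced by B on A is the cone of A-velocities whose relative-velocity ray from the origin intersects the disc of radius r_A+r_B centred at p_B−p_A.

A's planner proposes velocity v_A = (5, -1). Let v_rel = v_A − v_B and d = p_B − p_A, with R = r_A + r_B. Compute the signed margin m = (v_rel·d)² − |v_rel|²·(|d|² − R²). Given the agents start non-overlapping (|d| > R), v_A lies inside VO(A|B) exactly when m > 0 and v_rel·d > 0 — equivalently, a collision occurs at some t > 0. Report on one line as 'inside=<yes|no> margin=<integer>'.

d = (9, 8),  |d|² = 145;  R = 4+5 = 9,  c = 145−9² = 64
v_rel = (8, 3),  |v_rel|² = 73;  v_rel·d = (8)·(9) + (3)·(8) = 96
73·t² − 192·t + 64 = 0  ⇒  m = 96² − 73·64 = 4544
m = 4544 > 0,  v_rel·d = 96 > 0  ⇒  inside

inside=yes margin=4544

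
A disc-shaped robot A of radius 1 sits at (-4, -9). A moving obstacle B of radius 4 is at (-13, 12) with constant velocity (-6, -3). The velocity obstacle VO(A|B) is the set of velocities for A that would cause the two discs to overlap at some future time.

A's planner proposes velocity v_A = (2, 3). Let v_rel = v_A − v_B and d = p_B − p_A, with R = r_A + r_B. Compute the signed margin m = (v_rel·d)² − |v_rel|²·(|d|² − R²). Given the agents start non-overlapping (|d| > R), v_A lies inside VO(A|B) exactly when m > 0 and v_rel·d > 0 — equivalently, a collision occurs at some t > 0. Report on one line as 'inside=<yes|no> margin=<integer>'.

d = (-9, 21),  |d|² = 522;  R = 1+4 = 5,  c = 522−5² = 497
v_rel = (8, 6),  |v_rel|² = 100;  v_rel·d = (8)·(-9) + (6)·(21) = 54
100·t² − 108·t + 497 = 0  ⇒  m = 54² − 100·497 = -46784
m = -46784 < 0,  v_rel·d = 54 > 0  ⇒  outside

inside=no margin=-46784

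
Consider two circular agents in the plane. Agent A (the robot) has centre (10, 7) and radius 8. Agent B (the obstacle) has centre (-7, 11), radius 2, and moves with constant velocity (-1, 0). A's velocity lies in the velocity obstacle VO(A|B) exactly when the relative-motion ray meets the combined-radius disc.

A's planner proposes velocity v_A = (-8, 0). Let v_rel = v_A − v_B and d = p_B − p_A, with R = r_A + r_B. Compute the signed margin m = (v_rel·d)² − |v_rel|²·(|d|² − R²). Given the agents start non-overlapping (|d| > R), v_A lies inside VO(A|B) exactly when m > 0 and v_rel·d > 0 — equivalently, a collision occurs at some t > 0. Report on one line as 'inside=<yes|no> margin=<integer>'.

d = (-17, 4),  |d|² = 305;  R = 8+2 = 10,  c = 305−10² = 205
v_rel = (-7, 0),  |v_rel|² = 49;  v_rel·d = (-7)·(-17) + (0)·(4) = 119
49·t² − 238·t + 205 = 0  ⇒  m = 119² − 49·205 = 4116
m = 4116 > 0,  v_rel·d = 119 > 0  ⇒  inside

inside=yes margin=4116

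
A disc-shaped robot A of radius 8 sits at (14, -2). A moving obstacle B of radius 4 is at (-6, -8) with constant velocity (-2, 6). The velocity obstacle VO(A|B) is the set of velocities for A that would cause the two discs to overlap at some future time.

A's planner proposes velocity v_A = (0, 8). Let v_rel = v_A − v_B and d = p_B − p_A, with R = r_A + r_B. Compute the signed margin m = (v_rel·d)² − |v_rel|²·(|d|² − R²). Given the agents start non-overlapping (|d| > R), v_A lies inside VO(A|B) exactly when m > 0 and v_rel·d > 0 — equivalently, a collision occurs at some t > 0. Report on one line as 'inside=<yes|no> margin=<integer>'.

d = (-20, -6),  |d|² = 436;  R = 8+4 = 12,  c = 436−12² = 292
v_rel = (2, 2),  |v_rel|² = 8;  v_rel·d = (2)·(-20) + (2)·(-6) = -52
8·t² + 104·t + 292 = 0  ⇒  m = (-52)² − 8·292 = 368
m = 368 > 0,  v_rel·d = -52 < 0  ⇒  outside

inside=no margin=368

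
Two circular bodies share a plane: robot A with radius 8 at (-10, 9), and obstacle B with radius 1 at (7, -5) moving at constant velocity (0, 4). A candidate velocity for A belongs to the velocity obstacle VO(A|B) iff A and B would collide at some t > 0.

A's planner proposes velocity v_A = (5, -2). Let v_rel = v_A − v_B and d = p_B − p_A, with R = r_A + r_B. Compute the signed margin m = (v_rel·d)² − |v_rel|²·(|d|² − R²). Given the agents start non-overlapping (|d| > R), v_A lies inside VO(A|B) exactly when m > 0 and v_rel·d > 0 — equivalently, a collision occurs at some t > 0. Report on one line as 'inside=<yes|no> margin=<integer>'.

d = (17, -14),  |d|² = 485;  R = 8+1 = 9,  c = 485−9² = 404
v_rel = (5, -6),  |v_rel|² = 61;  v_rel·d = (5)·(17) + (-6)·(-14) = 169
61·t² − 338·t + 404 = 0  ⇒  m = 169² − 61·404 = 3917
m = 3917 > 0,  v_rel·d = 169 > 0  ⇒  inside

inside=yes margin=3917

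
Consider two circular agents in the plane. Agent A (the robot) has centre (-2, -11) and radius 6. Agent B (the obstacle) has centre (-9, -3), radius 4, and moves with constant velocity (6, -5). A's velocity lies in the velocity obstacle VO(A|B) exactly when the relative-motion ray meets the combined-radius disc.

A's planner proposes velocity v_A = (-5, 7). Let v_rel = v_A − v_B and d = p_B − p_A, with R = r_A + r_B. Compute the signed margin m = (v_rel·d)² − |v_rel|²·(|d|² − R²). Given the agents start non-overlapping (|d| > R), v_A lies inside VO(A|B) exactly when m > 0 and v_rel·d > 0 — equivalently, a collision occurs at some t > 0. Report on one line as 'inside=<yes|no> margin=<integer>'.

d = (-7, 8),  |d|² = 113;  R = 6+4 = 10,  c = 113−10² = 13
v_rel = (-11, 12),  |v_rel|² = 265;  v_rel·d = (-11)·(-7) + (12)·(8) = 173
265·t² − 346·t + 13 = 0  ⇒  m = 173² − 265·13 = 26484
m = 26484 > 0,  v_rel·d = 173 > 0  ⇒  inside

inside=yes margin=26484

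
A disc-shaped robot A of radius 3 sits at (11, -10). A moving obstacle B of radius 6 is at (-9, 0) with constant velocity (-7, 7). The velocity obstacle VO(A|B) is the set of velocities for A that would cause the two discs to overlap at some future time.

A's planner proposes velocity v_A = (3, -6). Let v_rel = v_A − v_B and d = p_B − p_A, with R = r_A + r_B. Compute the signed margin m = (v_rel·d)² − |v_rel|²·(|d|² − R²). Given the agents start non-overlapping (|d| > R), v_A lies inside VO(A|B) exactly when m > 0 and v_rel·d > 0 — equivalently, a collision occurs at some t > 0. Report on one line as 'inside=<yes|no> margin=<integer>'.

d = (-20, 10),  |d|² = 500;  R = 3+6 = 9,  c = 500−9² = 419
v_rel = (10, -13),  |v_rel|² = 269;  v_rel·d = (10)·(-20) + (-13)·(10) = -330
269·t² + 660·t + 419 = 0  ⇒  m = (-330)² − 269·419 = -3811
m = -3811 < 0,  v_rel·d = -330 < 0  ⇒  outside

inside=no margin=-3811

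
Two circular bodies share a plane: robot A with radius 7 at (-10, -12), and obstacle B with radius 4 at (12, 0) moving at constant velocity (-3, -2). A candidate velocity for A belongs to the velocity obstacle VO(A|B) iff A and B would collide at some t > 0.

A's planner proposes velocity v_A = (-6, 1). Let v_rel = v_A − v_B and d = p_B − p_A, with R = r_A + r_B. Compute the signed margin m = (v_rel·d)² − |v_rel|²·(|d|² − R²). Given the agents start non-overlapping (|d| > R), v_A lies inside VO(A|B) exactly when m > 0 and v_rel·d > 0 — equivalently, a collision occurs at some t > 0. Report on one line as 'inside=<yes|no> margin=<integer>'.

d = (22, 12),  |d|² = 628;  R = 7+4 = 11,  c = 628−11² = 507
v_rel = (-3, 3),  |v_rel|² = 18;  v_rel·d = (-3)·(22) + (3)·(12) = -30
18·t² + 60·t + 507 = 0  ⇒  m = (-30)² − 18·507 = -8226
m = -8226 < 0,  v_rel·d = -30 < 0  ⇒  outside

inside=no margin=-8226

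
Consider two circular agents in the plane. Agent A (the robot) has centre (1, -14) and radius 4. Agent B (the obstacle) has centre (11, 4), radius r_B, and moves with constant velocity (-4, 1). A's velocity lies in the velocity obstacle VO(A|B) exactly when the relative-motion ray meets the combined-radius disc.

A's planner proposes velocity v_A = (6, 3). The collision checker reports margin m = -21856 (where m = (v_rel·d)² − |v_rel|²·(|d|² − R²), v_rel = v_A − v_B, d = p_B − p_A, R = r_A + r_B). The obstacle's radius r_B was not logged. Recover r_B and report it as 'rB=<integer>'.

m = -21856
d = (10, 18);  v_rel = (10, 2),  |v_rel|² = 104
v_rel×d = (10)·(18) − (2)·(10) = 160
since m = R²·104 − 160²:  R² = (25600 + -21856) / 104 = 36
R = √36 = 6  ⇒  r_B = 6 − 4 = 2

rB=2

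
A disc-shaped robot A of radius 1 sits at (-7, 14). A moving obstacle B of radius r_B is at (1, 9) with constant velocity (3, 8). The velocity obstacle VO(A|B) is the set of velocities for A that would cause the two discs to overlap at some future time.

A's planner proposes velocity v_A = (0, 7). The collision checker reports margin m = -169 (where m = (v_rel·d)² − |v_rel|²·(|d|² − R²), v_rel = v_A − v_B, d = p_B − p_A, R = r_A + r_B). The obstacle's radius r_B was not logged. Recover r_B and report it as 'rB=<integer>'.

m = -169
d = (8, -5);  v_rel = (-3, -1),  |v_rel|² = 10
v_rel×d = (-3)·(-5) − (-1)·(8) = 23
since m = R²·10 − 23²:  R² = (529 + -169) / 10 = 36
R = √36 = 6  ⇒  r_B = 6 − 1 = 5

rB=5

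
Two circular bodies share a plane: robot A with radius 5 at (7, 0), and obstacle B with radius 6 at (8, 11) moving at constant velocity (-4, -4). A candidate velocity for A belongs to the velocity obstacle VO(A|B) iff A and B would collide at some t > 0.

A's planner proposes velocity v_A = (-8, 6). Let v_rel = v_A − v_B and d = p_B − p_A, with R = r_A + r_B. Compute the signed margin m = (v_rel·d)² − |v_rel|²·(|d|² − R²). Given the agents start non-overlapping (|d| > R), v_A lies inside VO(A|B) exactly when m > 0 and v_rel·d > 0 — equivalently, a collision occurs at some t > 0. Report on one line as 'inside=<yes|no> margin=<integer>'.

d = (1, 11),  |d|² = 122;  R = 5+6 = 11,  c = 122−11² = 1
v_rel = (-4, 10),  |v_rel|² = 116;  v_rel·d = (-4)·(1) + (10)·(11) = 106
116·t² − 212·t + 1 = 0  ⇒  m = 106² − 116·1 = 11120
m = 11120 > 0,  v_rel·d = 106 > 0  ⇒  inside

inside=yes margin=11120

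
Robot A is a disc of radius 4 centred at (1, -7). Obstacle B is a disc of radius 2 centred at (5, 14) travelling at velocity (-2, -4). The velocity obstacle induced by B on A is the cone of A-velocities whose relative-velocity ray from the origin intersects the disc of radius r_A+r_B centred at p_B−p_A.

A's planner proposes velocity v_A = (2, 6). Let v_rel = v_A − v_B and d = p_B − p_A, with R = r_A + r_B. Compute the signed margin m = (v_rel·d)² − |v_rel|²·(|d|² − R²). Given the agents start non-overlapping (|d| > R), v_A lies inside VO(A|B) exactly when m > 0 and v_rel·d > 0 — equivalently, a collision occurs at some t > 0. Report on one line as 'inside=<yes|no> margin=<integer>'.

d = (4, 21),  |d|² = 457;  R = 4+2 = 6,  c = 457−6² = 421
v_rel = (4, 10),  |v_rel|² = 116;  v_rel·d = (4)·(4) + (10)·(21) = 226
116·t² − 452·t + 421 = 0  ⇒  m = 226² − 116·421 = 2240
m = 2240 > 0,  v_rel·d = 226 > 0  ⇒  inside

inside=yes margin=2240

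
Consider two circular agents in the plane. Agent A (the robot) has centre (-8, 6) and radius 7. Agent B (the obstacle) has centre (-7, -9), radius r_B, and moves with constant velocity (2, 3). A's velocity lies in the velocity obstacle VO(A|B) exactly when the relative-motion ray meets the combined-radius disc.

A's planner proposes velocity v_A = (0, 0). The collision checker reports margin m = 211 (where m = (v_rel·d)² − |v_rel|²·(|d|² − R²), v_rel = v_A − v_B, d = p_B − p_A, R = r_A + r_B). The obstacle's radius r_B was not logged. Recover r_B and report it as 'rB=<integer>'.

m = 211
d = (1, -15);  v_rel = (-2, -3),  |v_rel|² = 13
v_rel×d = (-2)·(-15) − (-3)·(1) = 33
since m = R²·13 − 33²:  R² = (1089 + 211) / 13 = 100
R = √100 = 10  ⇒  r_B = 10 − 7 = 3

rB=3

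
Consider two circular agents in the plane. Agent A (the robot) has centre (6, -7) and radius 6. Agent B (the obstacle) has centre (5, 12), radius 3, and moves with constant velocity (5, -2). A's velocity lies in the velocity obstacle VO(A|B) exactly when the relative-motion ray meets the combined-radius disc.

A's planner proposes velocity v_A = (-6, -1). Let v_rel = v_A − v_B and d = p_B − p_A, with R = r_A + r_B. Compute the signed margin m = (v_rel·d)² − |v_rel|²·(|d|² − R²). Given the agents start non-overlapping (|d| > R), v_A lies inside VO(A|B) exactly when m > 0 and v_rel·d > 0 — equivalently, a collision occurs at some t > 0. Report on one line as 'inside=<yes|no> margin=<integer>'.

d = (-1, 19),  |d|² = 362;  R = 6+3 = 9,  c = 362−9² = 281
v_rel = (-11, 1),  |v_rel|² = 122;  v_rel·d = (-11)·(-1) + (1)·(19) = 30
122·t² − 60·t + 281 = 0  ⇒  m = 30² − 122·281 = -33382
m = -33382 < 0,  v_rel·d = 30 > 0  ⇒  outside

inside=no margin=-33382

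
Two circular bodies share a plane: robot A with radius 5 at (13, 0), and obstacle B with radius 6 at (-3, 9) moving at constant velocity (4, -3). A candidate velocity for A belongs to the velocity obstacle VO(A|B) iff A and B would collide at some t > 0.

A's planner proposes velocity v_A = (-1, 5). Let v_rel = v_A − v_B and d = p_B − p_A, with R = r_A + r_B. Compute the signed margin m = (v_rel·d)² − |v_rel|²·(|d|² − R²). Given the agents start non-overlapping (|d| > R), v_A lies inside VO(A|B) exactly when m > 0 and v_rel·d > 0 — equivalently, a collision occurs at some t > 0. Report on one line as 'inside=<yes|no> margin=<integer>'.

d = (-16, 9),  |d|² = 337;  R = 5+6 = 11,  c = 337−11² = 216
v_rel = (-5, 8),  |v_rel|² = 89;  v_rel·d = (-5)·(-16) + (8)·(9) = 152
89·t² − 304·t + 216 = 0  ⇒  m = 152² − 89·216 = 3880
m = 3880 > 0,  v_rel·d = 152 > 0  ⇒  inside

inside=yes margin=3880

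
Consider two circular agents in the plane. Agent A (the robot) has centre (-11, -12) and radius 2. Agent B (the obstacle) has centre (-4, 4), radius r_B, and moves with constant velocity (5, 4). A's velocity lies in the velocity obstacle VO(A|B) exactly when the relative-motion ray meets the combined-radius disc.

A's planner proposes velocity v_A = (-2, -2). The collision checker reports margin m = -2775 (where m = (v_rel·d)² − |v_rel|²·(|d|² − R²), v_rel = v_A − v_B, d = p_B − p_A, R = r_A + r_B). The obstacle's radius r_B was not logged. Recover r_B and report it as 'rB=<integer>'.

m = -2775
d = (7, 16);  v_rel = (-7, -6),  |v_rel|² = 85
v_rel×d = (-7)·(16) − (-6)·(7) = -70
since m = R²·85 − (-70)²:  R² = (4900 + -2775) / 85 = 25
R = √25 = 5  ⇒  r_B = 5 − 2 = 3

rB=3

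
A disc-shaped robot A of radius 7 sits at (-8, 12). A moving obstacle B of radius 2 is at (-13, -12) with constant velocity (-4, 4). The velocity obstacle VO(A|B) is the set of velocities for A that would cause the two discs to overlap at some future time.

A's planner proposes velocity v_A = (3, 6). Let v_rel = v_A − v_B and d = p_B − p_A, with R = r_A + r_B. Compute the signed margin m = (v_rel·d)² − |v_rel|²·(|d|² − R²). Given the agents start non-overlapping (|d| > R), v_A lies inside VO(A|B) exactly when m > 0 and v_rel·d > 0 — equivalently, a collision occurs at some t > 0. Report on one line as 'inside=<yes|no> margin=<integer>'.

d = (-5, -24),  |d|² = 601;  R = 7+2 = 9,  c = 601−9² = 520
v_rel = (7, 2),  |v_rel|² = 53;  v_rel·d = (7)·(-5) + (2)·(-24) = -83
53·t² + 166·t + 520 = 0  ⇒  m = (-83)² − 53·520 = -20671
m = -20671 < 0,  v_rel·d = -83 < 0  ⇒  outside

inside=no margin=-20671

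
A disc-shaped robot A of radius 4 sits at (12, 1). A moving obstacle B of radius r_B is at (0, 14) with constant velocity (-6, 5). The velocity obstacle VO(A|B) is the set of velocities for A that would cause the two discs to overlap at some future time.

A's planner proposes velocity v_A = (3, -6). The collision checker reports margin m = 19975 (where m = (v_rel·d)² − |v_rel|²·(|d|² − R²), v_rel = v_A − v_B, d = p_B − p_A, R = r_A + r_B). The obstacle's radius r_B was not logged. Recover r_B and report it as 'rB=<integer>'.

m = 19975
d = (-12, 13);  v_rel = (9, -11),  |v_rel|² = 202
v_rel×d = (9)·(13) − (-11)·(-12) = -15
since m = R²·202 − (-15)²:  R² = (225 + 19975) / 202 = 100
R = √100 = 10  ⇒  r_B = 10 − 4 = 6

rB=6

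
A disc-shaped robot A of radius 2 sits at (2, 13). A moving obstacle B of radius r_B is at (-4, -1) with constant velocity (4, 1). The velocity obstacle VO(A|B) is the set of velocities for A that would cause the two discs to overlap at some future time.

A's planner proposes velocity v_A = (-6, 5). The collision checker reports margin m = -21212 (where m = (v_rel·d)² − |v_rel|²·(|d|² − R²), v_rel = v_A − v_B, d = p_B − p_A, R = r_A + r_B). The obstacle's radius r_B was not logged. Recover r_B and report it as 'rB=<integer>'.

m = -21212
d = (-6, -14);  v_rel = (-10, 4),  |v_rel|² = 116
v_rel×d = (-10)·(-14) − (4)·(-6) = 164
since m = R²·116 − 164²:  R² = (26896 + -21212) / 116 = 49
R = √49 = 7  ⇒  r_B = 7 − 2 = 5

rB=5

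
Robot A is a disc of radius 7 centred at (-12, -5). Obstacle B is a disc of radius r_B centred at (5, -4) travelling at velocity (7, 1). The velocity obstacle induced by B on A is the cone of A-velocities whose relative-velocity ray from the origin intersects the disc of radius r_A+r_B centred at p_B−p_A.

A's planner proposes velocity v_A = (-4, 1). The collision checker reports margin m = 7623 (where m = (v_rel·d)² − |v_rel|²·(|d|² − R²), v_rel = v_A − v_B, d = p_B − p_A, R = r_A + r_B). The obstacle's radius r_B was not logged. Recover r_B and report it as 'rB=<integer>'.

m = 7623
d = (17, 1);  v_rel = (-11, 0),  |v_rel|² = 121
v_rel×d = (-11)·(1) − (0)·(17) = -11
since m = R²·121 − (-11)²:  R² = (121 + 7623) / 121 = 64
R = √64 = 8  ⇒  r_B = 8 − 7 = 1

rB=1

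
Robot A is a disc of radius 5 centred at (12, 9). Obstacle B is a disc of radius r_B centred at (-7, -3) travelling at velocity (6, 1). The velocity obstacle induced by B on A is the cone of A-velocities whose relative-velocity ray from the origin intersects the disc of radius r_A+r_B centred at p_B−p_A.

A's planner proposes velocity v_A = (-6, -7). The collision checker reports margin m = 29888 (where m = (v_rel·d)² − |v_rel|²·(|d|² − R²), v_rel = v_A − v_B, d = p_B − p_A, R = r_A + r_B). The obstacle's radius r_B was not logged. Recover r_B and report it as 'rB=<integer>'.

m = 29888
d = (-19, -12);  v_rel = (-12, -8),  |v_rel|² = 208
v_rel×d = (-12)·(-12) − (-8)·(-19) = -8
since m = R²·208 − (-8)²:  R² = (64 + 29888) / 208 = 144
R = √144 = 12  ⇒  r_B = 12 − 5 = 7

rB=7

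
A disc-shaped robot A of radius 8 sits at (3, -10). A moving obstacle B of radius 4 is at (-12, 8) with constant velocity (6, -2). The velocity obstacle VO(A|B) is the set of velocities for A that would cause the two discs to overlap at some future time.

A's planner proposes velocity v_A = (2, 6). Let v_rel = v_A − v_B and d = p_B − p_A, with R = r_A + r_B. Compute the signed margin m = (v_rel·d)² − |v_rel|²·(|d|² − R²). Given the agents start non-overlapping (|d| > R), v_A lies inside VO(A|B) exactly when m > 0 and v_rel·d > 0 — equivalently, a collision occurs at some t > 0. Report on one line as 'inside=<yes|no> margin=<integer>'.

d = (-15, 18),  |d|² = 549;  R = 8+4 = 12,  c = 549−12² = 405
v_rel = (-4, 8),  |v_rel|² = 80;  v_rel·d = (-4)·(-15) + (8)·(18) = 204
80·t² − 408·t + 405 = 0  ⇒  m = 204² − 80·405 = 9216
m = 9216 > 0,  v_rel·d = 204 > 0  ⇒  inside

inside=yes margin=9216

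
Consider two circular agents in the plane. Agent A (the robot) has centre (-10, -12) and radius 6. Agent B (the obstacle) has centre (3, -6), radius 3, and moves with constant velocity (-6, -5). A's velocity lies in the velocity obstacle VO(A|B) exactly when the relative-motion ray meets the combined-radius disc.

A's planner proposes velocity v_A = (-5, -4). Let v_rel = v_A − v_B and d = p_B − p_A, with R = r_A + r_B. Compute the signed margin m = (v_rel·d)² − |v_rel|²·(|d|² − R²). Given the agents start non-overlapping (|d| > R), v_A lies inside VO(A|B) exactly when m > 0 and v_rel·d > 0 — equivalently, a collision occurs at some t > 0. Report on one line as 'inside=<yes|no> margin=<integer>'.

d = (13, 6),  |d|² = 205;  R = 6+3 = 9,  c = 205−9² = 124
v_rel = (1, 1),  |v_rel|² = 2;  v_rel·d = (1)·(13) + (1)·(6) = 19
2·t² − 38·t + 124 = 0  ⇒  m = 19² − 2·124 = 113
m = 113 > 0,  v_rel·d = 19 > 0  ⇒  inside

inside=yes margin=113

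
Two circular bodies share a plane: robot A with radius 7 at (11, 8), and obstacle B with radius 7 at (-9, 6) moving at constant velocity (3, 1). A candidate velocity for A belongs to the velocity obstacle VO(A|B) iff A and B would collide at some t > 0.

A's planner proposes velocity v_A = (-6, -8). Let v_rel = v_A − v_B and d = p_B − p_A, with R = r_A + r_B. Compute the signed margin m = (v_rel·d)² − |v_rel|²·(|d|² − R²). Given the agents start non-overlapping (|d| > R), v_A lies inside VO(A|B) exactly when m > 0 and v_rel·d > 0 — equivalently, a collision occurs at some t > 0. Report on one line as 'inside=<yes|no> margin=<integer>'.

d = (-20, -2),  |d|² = 404;  R = 7+7 = 14,  c = 404−14² = 208
v_rel = (-9, -9),  |v_rel|² = 162;  v_rel·d = (-9)·(-20) + (-9)·(-2) = 198
162·t² − 396·t + 208 = 0  ⇒  m = 198² − 162·208 = 5508
m = 5508 > 0,  v_rel·d = 198 > 0  ⇒  inside

inside=yes margin=5508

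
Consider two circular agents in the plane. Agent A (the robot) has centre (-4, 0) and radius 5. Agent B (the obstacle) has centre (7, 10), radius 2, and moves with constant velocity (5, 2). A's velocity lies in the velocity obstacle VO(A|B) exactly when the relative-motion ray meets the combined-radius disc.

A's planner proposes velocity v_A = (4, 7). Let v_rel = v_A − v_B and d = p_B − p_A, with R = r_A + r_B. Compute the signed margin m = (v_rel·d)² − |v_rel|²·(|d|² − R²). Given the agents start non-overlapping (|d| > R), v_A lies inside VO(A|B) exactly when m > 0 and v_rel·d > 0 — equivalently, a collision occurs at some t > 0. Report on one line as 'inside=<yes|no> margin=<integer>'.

d = (11, 10),  |d|² = 221;  R = 5+2 = 7,  c = 221−7² = 172
v_rel = (-1, 5),  |v_rel|² = 26;  v_rel·d = (-1)·(11) + (5)·(10) = 39
26·t² − 78·t + 172 = 0  ⇒  m = 39² − 26·172 = -2951
m = -2951 < 0,  v_rel·d = 39 > 0  ⇒  outside

inside=no margin=-2951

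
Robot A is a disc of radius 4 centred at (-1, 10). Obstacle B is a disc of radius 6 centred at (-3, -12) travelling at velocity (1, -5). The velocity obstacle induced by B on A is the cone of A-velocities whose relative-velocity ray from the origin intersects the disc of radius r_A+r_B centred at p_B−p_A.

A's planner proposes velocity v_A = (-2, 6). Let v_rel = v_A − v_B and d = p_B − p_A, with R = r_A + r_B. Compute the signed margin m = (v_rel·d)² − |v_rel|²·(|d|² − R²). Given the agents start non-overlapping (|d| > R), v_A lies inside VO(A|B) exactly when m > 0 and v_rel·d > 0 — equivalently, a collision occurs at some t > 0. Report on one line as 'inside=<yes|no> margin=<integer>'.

d = (-2, -22),  |d|² = 488;  R = 4+6 = 10,  c = 488−10² = 388
v_rel = (-3, 11),  |v_rel|² = 130;  v_rel·d = (-3)·(-2) + (11)·(-22) = -236
130·t² + 472·t + 388 = 0  ⇒  m = (-236)² − 130·388 = 5256
m = 5256 > 0,  v_rel·d = -236 < 0  ⇒  outside

inside=no margin=5256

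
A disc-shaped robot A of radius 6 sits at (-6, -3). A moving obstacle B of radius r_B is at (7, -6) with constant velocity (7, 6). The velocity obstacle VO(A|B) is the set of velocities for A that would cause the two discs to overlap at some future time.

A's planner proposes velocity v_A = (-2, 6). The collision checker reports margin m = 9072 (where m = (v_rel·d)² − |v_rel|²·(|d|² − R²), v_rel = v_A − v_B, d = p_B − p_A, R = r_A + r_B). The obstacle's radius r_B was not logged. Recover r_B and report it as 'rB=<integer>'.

m = 9072
d = (13, -3);  v_rel = (-9, 0),  |v_rel|² = 81
v_rel×d = (-9)·(-3) − (0)·(13) = 27
since m = R²·81 − 27²:  R² = (729 + 9072) / 81 = 121
R = √121 = 11  ⇒  r_B = 11 − 6 = 5

rB=5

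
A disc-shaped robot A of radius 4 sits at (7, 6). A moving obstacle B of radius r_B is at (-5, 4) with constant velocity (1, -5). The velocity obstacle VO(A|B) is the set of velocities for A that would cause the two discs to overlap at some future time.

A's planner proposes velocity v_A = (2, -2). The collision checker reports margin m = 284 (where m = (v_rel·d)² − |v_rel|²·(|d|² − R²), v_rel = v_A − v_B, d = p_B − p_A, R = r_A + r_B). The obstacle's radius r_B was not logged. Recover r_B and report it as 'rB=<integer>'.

m = 284
d = (-12, -2);  v_rel = (1, 3),  |v_rel|² = 10
v_rel×d = (1)·(-2) − (3)·(-12) = 34
since m = R²·10 − 34²:  R² = (1156 + 284) / 10 = 144
R = √144 = 12  ⇒  r_B = 12 − 4 = 8

rB=8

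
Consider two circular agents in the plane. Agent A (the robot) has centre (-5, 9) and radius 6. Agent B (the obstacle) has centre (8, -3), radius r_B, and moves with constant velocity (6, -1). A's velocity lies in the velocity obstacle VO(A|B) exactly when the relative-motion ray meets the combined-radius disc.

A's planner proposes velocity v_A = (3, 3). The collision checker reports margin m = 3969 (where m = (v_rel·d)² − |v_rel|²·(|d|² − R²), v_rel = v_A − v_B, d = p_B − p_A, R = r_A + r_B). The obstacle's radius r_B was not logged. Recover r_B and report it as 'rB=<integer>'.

m = 3969
d = (13, -12);  v_rel = (-3, 4),  |v_rel|² = 25
v_rel×d = (-3)·(-12) − (4)·(13) = -16
since m = R²·25 − (-16)²:  R² = (256 + 3969) / 25 = 169
R = √169 = 13  ⇒  r_B = 13 − 6 = 7

rB=7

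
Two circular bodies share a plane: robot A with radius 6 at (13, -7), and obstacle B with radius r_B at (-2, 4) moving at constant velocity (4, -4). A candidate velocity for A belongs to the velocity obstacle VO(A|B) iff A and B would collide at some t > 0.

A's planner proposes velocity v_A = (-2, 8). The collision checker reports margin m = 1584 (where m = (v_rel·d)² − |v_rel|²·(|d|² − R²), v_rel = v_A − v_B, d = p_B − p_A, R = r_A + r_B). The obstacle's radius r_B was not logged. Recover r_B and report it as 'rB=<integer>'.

m = 1584
d = (-15, 11);  v_rel = (-6, 12),  |v_rel|² = 180
v_rel×d = (-6)·(11) − (12)·(-15) = 114
since m = R²·180 − 114²:  R² = (12996 + 1584) / 180 = 81
R = √81 = 9  ⇒  r_B = 9 − 6 = 3

rB=3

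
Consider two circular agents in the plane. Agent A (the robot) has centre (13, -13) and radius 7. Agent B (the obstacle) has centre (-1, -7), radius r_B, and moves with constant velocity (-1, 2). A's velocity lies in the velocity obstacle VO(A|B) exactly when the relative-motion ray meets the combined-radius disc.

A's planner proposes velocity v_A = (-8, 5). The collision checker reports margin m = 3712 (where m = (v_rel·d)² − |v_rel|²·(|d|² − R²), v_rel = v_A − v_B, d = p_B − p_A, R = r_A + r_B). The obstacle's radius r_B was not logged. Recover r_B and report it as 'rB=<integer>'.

m = 3712
d = (-14, 6);  v_rel = (-7, 3),  |v_rel|² = 58
v_rel×d = (-7)·(6) − (3)·(-14) = 0
since m = R²·58 − 0²:  R² = (0 + 3712) / 58 = 64
R = √64 = 8  ⇒  r_B = 8 − 7 = 1

rB=1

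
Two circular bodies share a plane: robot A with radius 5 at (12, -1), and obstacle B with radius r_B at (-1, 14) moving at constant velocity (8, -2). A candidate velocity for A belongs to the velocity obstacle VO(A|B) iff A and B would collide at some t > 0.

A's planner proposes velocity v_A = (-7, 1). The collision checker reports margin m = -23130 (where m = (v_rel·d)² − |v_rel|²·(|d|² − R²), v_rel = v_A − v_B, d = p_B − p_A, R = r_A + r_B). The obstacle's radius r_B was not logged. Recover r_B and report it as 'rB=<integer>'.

m = -23130
d = (-13, 15);  v_rel = (-15, 3),  |v_rel|² = 234
v_rel×d = (-15)·(15) − (3)·(-13) = -186
since m = R²·234 − (-186)²:  R² = (34596 + -23130) / 234 = 49
R = √49 = 7  ⇒  r_B = 7 − 5 = 2

rB=2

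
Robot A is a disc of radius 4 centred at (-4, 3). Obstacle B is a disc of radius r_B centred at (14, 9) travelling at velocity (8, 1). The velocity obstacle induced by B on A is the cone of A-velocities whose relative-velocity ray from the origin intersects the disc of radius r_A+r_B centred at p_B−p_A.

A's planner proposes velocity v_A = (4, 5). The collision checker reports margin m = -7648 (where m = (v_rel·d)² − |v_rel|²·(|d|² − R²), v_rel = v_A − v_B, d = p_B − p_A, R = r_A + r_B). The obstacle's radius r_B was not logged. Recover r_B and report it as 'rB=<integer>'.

m = -7648
d = (18, 6);  v_rel = (-4, 4),  |v_rel|² = 32
v_rel×d = (-4)·(6) − (4)·(18) = -96
since m = R²·32 − (-96)²:  R² = (9216 + -7648) / 32 = 49
R = √49 = 7  ⇒  r_B = 7 − 4 = 3

rB=3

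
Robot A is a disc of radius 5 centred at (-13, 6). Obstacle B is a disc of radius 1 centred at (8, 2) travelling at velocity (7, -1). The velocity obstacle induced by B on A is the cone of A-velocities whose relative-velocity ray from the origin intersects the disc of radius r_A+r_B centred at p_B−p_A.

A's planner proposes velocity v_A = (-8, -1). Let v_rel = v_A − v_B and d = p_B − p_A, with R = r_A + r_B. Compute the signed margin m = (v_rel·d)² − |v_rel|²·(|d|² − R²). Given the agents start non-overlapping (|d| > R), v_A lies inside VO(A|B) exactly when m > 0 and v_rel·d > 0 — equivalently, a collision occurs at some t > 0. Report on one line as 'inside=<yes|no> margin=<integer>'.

d = (21, -4),  |d|² = 457;  R = 5+1 = 6,  c = 457−6² = 421
v_rel = (-15, 0),  |v_rel|² = 225;  v_rel·d = (-15)·(21) + (0)·(-4) = -315
225·t² + 630·t + 421 = 0  ⇒  m = (-315)² − 225·421 = 4500
m = 4500 > 0,  v_rel·d = -315 < 0  ⇒  outside

inside=no margin=4500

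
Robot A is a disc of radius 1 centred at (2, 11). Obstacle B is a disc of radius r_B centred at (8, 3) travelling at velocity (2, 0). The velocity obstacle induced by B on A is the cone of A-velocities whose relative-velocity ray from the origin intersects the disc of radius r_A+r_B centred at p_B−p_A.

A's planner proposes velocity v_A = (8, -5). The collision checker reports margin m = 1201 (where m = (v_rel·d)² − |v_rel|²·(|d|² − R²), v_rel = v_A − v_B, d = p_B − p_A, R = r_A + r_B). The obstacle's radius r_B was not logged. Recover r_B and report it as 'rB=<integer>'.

m = 1201
d = (6, -8);  v_rel = (6, -5),  |v_rel|² = 61
v_rel×d = (6)·(-8) − (-5)·(6) = -18
since m = R²·61 − (-18)²:  R² = (324 + 1201) / 61 = 25
R = √25 = 5  ⇒  r_B = 5 − 1 = 4

rB=4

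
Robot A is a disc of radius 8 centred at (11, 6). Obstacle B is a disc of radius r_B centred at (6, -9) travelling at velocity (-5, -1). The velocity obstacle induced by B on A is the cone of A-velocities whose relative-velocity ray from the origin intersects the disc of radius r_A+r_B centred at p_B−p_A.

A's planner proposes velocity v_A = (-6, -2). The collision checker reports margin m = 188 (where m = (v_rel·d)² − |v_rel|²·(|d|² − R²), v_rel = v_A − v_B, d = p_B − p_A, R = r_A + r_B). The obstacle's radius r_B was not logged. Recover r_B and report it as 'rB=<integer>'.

m = 188
d = (-5, -15);  v_rel = (-1, -1),  |v_rel|² = 2
v_rel×d = (-1)·(-15) − (-1)·(-5) = 10
since m = R²·2 − 10²:  R² = (100 + 188) / 2 = 144
R = √144 = 12  ⇒  r_B = 12 − 8 = 4

rB=4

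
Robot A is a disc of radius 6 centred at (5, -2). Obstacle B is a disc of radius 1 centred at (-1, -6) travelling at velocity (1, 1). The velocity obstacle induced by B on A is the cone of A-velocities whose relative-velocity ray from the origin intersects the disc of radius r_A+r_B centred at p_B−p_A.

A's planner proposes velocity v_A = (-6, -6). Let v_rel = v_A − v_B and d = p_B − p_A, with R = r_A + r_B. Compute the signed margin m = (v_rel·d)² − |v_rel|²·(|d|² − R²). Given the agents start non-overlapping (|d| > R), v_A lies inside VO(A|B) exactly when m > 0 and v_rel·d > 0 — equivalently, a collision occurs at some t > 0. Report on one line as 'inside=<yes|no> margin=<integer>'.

d = (-6, -4),  |d|² = 52;  R = 6+1 = 7,  c = 52−7² = 3
v_rel = (-7, -7),  |v_rel|² = 98;  v_rel·d = (-7)·(-6) + (-7)·(-4) = 70
98·t² − 140·t + 3 = 0  ⇒  m = 70² − 98·3 = 4606
m = 4606 > 0,  v_rel·d = 70 > 0  ⇒  inside

inside=yes margin=4606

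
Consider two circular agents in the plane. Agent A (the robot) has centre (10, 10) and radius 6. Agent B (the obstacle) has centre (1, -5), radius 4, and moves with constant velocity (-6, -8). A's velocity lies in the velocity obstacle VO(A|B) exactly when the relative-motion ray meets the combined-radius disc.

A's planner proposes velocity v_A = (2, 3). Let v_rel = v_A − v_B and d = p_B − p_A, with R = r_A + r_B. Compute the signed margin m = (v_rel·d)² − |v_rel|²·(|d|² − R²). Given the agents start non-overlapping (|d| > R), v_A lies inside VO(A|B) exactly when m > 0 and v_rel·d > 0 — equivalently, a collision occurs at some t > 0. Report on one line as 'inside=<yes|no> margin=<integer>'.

d = (-9, -15),  |d|² = 306;  R = 6+4 = 10,  c = 306−10² = 206
v_rel = (8, 11),  |v_rel|² = 185;  v_rel·d = (8)·(-9) + (11)·(-15) = -237
185·t² + 474·t + 206 = 0  ⇒  m = (-237)² − 185·206 = 18059
m = 18059 > 0,  v_rel·d = -237 < 0  ⇒  outside

inside=no margin=18059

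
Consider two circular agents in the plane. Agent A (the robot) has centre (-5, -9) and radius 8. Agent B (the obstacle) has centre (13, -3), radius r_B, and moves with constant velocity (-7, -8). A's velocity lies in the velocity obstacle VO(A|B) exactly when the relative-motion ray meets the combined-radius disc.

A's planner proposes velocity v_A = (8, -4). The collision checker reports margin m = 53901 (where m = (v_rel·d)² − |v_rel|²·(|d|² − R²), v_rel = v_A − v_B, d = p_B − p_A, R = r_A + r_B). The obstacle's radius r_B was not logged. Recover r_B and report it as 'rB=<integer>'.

m = 53901
d = (18, 6);  v_rel = (15, 4),  |v_rel|² = 241
v_rel×d = (15)·(6) − (4)·(18) = 18
since m = R²·241 − 18²:  R² = (324 + 53901) / 241 = 225
R = √225 = 15  ⇒  r_B = 15 − 8 = 7

rB=7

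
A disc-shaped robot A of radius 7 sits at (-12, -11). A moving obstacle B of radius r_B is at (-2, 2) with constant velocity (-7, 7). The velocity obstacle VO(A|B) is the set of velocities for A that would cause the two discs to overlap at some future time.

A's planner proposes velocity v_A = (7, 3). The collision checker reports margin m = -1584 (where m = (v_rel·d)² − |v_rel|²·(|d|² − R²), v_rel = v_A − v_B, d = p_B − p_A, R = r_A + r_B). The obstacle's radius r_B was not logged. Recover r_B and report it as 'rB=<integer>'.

m = -1584
d = (10, 13);  v_rel = (14, -4),  |v_rel|² = 212
v_rel×d = (14)·(13) − (-4)·(10) = 222
since m = R²·212 − 222²:  R² = (49284 + -1584) / 212 = 225
R = √225 = 15  ⇒  r_B = 15 − 7 = 8

rB=8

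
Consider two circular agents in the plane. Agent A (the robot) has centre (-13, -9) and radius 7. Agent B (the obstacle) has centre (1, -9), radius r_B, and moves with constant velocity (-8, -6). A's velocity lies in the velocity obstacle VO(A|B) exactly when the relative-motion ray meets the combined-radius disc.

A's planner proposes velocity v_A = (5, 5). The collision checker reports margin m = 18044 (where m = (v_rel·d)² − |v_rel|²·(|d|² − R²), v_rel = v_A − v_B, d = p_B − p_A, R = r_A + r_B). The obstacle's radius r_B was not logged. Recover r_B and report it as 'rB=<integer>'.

m = 18044
d = (14, 0);  v_rel = (13, 11),  |v_rel|² = 290
v_rel×d = (13)·(0) − (11)·(14) = -154
since m = R²·290 − (-154)²:  R² = (23716 + 18044) / 290 = 144
R = √144 = 12  ⇒  r_B = 12 − 7 = 5

rB=5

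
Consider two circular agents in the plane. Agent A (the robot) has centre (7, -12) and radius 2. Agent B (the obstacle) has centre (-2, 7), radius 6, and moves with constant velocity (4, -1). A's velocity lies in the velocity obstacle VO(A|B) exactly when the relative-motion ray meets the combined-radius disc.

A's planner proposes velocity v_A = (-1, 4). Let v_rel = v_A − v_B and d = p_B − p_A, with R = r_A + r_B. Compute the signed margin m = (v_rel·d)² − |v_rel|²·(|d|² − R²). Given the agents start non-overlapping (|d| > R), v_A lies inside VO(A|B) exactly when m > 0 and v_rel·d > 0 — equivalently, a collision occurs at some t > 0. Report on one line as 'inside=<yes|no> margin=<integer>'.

d = (-9, 19),  |d|² = 442;  R = 2+6 = 8,  c = 442−8² = 378
v_rel = (-5, 5),  |v_rel|² = 50;  v_rel·d = (-5)·(-9) + (5)·(19) = 140
50·t² − 280·t + 378 = 0  ⇒  m = 140² − 50·378 = 700
m = 700 > 0,  v_rel·d = 140 > 0  ⇒  inside

inside=yes margin=700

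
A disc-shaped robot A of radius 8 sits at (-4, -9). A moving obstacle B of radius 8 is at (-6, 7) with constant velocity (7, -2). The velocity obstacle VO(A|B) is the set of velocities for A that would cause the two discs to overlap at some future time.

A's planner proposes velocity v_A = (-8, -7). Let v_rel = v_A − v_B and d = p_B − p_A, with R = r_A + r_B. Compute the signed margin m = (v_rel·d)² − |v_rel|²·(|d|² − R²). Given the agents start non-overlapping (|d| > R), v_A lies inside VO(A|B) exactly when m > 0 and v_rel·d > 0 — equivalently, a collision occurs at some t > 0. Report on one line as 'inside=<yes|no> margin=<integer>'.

d = (-2, 16),  |d|² = 260;  R = 8+8 = 16,  c = 260−16² = 4
v_rel = (-15, -5),  |v_rel|² = 250;  v_rel·d = (-15)·(-2) + (-5)·(16) = -50
250·t² + 100·t + 4 = 0  ⇒  m = (-50)² − 250·4 = 1500
m = 1500 > 0,  v_rel·d = -50 < 0  ⇒  outside

inside=no margin=1500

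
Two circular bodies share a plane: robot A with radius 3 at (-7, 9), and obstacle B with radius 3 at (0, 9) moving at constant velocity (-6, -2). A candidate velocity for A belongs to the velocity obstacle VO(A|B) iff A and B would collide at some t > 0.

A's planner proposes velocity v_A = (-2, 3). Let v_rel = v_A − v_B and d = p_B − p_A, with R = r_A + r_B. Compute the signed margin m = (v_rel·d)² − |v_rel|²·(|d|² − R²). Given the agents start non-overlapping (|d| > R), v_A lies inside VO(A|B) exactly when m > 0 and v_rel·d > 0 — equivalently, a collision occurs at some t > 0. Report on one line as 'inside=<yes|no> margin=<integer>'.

d = (7, 0),  |d|² = 49;  R = 3+3 = 6,  c = 49−6² = 13
v_rel = (4, 5),  |v_rel|² = 41;  v_rel·d = (4)·(7) + (5)·(0) = 28
41·t² − 56·t + 13 = 0  ⇒  m = 28² − 41·13 = 251
m = 251 > 0,  v_rel·d = 28 > 0  ⇒  inside

inside=yes margin=251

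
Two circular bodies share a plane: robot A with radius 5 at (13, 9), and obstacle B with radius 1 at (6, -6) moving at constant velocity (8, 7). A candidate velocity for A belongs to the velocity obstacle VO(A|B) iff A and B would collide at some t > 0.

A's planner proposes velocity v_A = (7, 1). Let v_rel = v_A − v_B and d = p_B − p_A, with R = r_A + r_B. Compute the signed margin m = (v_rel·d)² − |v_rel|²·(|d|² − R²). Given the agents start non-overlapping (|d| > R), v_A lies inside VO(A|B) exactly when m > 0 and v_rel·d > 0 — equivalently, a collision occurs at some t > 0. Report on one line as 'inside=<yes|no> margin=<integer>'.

d = (-7, -15),  |d|² = 274;  R = 5+1 = 6,  c = 274−6² = 238
v_rel = (-1, -6),  |v_rel|² = 37;  v_rel·d = (-1)·(-7) + (-6)·(-15) = 97
37·t² − 194·t + 238 = 0  ⇒  m = 97² − 37·238 = 603
m = 603 > 0,  v_rel·d = 97 > 0  ⇒  inside

inside=yes margin=603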